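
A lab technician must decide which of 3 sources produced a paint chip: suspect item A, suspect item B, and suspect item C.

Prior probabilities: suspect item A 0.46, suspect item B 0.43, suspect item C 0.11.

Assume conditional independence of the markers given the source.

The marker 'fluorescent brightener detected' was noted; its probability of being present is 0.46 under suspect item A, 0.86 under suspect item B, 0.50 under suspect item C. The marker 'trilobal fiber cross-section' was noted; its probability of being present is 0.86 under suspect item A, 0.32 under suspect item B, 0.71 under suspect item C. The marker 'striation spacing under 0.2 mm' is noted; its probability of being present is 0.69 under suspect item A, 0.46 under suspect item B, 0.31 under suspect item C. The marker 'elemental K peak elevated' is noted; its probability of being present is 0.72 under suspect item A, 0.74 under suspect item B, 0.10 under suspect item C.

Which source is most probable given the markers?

Multiply each prior by the joint likelihood of the marker pattern:
  suspect item A: 0.46 × 0.46 × 0.86 × 0.69 × 0.72 = 0.090406
  suspect item B: 0.43 × 0.86 × 0.32 × 0.46 × 0.74 = 0.040282
  suspect item C: 0.11 × 0.50 × 0.71 × 0.31 × 0.10 = 0.0012106
The unnormalized weights sum to 0.1319.
P(suspect item A | evidence) ≈ 0.090406 / 0.1319 ≈ 0.685
P(suspect item B | evidence) ≈ 0.040282 / 0.1319 ≈ 0.305
P(suspect item C | evidence) ≈ 0.0012106 / 0.1319 ≈ 0.009
The largest is 0.685, so suspect item A is most probable.

suspect item A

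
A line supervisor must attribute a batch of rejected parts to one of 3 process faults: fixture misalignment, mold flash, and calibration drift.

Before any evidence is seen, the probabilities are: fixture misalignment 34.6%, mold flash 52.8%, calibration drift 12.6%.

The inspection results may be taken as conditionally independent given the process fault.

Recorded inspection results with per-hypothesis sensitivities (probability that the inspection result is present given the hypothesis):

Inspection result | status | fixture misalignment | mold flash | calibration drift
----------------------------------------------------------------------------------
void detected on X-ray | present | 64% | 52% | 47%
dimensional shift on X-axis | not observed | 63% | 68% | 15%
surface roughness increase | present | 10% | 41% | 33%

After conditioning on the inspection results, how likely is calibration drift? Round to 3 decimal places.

By Bayes' rule with conditional independence, the unnormalized weight for each hypothesis is prior × ∏ likelihoods (using 1 − P(present | H) for each absent inspection result):
  fixture misalignment: 0.346 × 0.64 × (1 − 0.63) × 0.10 = 0.0081933
  mold flash: 0.528 × 0.52 × (1 − 0.68) × 0.41 = 0.036022
  calibration drift: 0.126 × 0.47 × (1 − 0.15) × 0.33 = 0.016611
Normalizing constant Z = 0.0081933 + 0.036022 + 0.016611 = 0.060827.
P(calibration drift | evidence) = 0.016611 / 0.060827 ≈ 0.273.

0.273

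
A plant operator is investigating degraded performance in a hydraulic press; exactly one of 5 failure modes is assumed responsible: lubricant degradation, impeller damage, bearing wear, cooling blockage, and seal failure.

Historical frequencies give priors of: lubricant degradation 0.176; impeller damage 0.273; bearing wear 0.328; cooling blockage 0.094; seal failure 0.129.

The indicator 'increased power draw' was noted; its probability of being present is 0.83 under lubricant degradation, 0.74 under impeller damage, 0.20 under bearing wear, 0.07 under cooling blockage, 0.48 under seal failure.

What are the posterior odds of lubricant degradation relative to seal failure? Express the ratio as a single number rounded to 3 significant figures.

2.36

Unnormalized posterior weight (prior times the indicator likelihood) for each of the two hypotheses:
  lubricant degradation: 0.176 × 0.83 = 0.14608
  seal failure: 0.129 × 0.48 = 0.06192
Posterior odds = 0.14608 / 0.06192 ≈ 2.36.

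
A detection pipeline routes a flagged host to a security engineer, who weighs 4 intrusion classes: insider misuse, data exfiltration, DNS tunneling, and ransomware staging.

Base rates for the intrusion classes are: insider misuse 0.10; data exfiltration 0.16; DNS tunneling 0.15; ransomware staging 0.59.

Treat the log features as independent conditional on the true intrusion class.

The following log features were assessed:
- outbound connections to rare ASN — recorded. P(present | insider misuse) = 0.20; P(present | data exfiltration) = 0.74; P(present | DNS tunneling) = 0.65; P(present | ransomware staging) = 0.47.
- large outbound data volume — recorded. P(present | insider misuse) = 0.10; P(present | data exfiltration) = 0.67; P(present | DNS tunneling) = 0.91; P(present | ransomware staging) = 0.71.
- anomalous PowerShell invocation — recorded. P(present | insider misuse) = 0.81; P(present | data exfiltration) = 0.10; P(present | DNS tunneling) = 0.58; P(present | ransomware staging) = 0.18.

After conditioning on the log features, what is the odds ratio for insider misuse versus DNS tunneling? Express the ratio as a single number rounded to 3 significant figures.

Posterior odds equal prior odds times the likelihood ratio; only the two competing hypotheses matter.
  insider misuse: 0.10 × 0.20 × 0.10 × 0.81 = 0.00162
  DNS tunneling: 0.15 × 0.65 × 0.91 × 0.58 = 0.051461
Posterior odds = 0.00162 / 0.051461 ≈ 0.0315.

0.0315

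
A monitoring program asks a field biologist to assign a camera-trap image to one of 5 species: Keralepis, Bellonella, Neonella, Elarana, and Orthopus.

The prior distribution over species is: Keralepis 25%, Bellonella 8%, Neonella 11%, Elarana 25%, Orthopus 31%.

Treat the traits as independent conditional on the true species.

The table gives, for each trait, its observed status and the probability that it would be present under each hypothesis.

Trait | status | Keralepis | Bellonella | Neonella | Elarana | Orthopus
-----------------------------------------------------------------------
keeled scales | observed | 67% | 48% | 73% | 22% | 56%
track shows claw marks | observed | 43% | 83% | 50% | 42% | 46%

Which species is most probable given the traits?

For each hypothesis, the unnormalized posterior weight is prior × product of the trait likelihoods:
  Keralepis: 0.25 × 0.67 × 0.43 = 0.072025
  Bellonella: 0.08 × 0.48 × 0.83 = 0.031872
  Neonella: 0.11 × 0.73 × 0.50 = 0.04015
  Elarana: 0.25 × 0.22 × 0.42 = 0.0231
  Orthopus: 0.31 × 0.56 × 0.46 = 0.079856
Marginal likelihood of the evidence = 0.247.
P(Keralepis | evidence) ≈ 0.072025 / 0.247 ≈ 0.292
P(Bellonella | evidence) ≈ 0.031872 / 0.247 ≈ 0.129
P(Neonella | evidence) ≈ 0.04015 / 0.247 ≈ 0.163
P(Elarana | evidence) ≈ 0.0231 / 0.247 ≈ 0.094
P(Orthopus | evidence) ≈ 0.079856 / 0.247 ≈ 0.323
The largest is 0.323, so Orthopus is most probable.

Orthopus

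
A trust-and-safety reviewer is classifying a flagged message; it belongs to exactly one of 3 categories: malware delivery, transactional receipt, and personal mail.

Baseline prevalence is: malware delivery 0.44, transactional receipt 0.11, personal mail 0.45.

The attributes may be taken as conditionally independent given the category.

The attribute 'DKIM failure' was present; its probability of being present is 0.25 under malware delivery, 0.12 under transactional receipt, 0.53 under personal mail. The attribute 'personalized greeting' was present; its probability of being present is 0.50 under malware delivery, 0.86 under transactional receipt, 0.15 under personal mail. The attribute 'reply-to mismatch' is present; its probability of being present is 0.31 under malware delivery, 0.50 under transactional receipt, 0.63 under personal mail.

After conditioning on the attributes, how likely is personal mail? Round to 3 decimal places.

By Bayes' rule with conditional independence, the unnormalized weight for each hypothesis is prior × ∏ likelihoods:
  malware delivery: 0.44 × 0.25 × 0.50 × 0.31 = 0.01705
  transactional receipt: 0.11 × 0.12 × 0.86 × 0.50 = 0.005676
  personal mail: 0.45 × 0.53 × 0.15 × 0.63 = 0.022538
The unnormalized weights sum to 0.045264.
P(personal mail | evidence) = 0.022538 / 0.045264 ≈ 0.498.

0.498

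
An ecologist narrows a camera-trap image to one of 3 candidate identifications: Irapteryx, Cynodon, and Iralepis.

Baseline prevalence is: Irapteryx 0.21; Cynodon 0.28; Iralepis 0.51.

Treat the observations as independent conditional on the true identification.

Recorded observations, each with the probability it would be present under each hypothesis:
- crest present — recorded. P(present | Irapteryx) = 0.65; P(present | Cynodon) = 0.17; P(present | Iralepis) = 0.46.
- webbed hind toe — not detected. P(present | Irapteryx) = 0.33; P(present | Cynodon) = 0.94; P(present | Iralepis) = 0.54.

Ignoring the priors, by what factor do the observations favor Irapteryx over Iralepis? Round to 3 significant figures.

Joint likelihood of the evidence pattern under each hypothesis (using 1 − P(present | H) for each absent observation):
  Irapteryx: 0.65 × (1 − 0.33) = 0.4355
  Iralepis: 0.46 × (1 − 0.54) = 0.2116
Bayes factor = 0.4355 / 0.2116 ≈ 2.06

2.06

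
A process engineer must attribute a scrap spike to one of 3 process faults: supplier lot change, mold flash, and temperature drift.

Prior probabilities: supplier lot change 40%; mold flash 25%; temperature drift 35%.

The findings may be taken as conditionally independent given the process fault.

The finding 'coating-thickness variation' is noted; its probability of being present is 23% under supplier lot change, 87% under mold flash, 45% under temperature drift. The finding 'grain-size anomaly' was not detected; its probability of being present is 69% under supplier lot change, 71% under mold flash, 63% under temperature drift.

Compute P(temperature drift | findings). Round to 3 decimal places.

0.389

Multiply each prior by the joint likelihood of the evidence pattern (using 1 − P(present | H) for each absent finding):
  supplier lot change: 0.40 × 0.23 × (1 − 0.69) = 0.02852
  mold flash: 0.25 × 0.87 × (1 − 0.71) = 0.063075
  temperature drift: 0.35 × 0.45 × (1 − 0.63) = 0.058275
Normalizing constant Z = 0.02852 + 0.063075 + 0.058275 = 0.14987.
P(temperature drift | evidence) = 0.058275 / 0.14987 ≈ 0.389.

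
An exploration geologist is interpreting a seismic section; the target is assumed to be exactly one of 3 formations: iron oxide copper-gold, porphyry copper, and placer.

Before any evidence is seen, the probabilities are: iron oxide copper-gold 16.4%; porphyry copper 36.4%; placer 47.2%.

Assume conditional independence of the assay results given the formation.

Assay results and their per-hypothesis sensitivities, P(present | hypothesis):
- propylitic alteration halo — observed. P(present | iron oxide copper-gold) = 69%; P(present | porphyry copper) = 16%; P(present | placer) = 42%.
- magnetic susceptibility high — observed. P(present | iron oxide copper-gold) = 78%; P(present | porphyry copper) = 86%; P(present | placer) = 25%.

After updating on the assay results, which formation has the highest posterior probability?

Multiply each prior by the joint likelihood of the assay result pattern:
  iron oxide copper-gold: 0.164 × 0.69 × 0.78 = 0.088265
  porphyry copper: 0.364 × 0.16 × 0.86 = 0.050086
  placer: 0.472 × 0.42 × 0.25 = 0.04956
The unnormalized weights sum to 0.18791.
P(iron oxide copper-gold | evidence) ≈ 0.088265 / 0.18791 ≈ 0.470
P(porphyry copper | evidence) ≈ 0.050086 / 0.18791 ≈ 0.267
P(placer | evidence) ≈ 0.04956 / 0.18791 ≈ 0.264
The largest is 0.470, so iron oxide copper-gold is most probable.

iron oxide copper-gold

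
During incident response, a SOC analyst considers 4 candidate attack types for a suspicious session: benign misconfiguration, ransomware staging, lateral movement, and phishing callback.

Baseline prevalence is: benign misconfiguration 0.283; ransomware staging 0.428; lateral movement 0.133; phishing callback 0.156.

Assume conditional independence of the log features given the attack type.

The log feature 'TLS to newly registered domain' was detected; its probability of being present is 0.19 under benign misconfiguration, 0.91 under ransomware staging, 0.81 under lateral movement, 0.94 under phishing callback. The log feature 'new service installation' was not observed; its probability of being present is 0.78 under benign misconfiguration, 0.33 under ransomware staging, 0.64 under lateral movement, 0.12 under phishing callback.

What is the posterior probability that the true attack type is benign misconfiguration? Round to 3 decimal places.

0.027

For each hypothesis, the unnormalized posterior weight is prior × product of the log feature likelihoods (using 1 − P(present | H) for each absent log feature):
  benign misconfiguration: 0.283 × 0.19 × (1 − 0.78) = 0.011829
  ransomware staging: 0.428 × 0.91 × (1 − 0.33) = 0.26095
  lateral movement: 0.133 × 0.81 × (1 − 0.64) = 0.038783
  phishing callback: 0.156 × 0.94 × (1 − 0.12) = 0.12904
The unnormalized weights sum to 0.44061.
P(benign misconfiguration | evidence) = 0.011829 / 0.44061 ≈ 0.027.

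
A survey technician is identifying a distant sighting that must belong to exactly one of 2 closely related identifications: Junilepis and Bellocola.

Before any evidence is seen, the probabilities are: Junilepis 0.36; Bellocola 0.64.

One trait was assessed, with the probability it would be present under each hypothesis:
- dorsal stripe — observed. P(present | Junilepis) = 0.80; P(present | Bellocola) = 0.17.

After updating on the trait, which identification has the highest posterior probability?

Junilepis

By Bayes' rule, the unnormalized weight for each hypothesis is prior × likelihood:
  Junilepis: 0.36 × 0.80 = 0.288
  Bellocola: 0.64 × 0.17 = 0.1088
Marginal likelihood of the evidence = 0.3968.
P(Junilepis | evidence) ≈ 0.288 / 0.3968 ≈ 0.726
P(Bellocola | evidence) ≈ 0.1088 / 0.3968 ≈ 0.274
The largest is 0.726, so Junilepis is most probable.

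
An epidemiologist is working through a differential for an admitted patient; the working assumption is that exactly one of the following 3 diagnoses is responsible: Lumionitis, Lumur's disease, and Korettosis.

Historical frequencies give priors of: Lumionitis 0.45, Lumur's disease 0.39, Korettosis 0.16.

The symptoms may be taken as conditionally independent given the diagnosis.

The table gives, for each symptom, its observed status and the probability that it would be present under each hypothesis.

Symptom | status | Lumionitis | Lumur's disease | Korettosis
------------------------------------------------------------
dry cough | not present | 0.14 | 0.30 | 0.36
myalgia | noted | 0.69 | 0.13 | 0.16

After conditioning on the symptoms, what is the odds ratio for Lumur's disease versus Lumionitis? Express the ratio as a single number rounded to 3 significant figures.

0.133

Unnormalized posterior weight (prior times the symptom likelihoods) for each of the two hypotheses (using 1 − P(present | H) for each absent symptom):
  Lumur's disease: 0.39 × (1 − 0.30) × 0.13 = 0.03549
  Lumionitis: 0.45 × (1 − 0.14) × 0.69 = 0.26703
Odds(Lumur's disease : Lumionitis) = 0.03549 / 0.26703 ≈ 0.133.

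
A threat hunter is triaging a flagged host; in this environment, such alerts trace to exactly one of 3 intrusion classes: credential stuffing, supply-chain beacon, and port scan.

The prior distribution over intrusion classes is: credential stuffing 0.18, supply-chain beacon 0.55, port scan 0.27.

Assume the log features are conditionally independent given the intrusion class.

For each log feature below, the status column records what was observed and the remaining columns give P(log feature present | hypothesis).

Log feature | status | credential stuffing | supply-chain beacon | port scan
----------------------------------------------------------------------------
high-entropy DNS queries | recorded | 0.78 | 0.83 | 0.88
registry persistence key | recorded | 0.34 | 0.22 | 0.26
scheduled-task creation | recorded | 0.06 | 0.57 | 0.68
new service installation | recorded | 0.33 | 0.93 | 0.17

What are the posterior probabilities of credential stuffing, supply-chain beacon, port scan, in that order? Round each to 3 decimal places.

Multiply each prior by the joint likelihood of the log feature pattern:
  credential stuffing: 0.18 × 0.78 × 0.34 × 0.06 × 0.33 = 0.00094517
  supply-chain beacon: 0.55 × 0.83 × 0.22 × 0.57 × 0.93 = 0.053238
  port scan: 0.27 × 0.88 × 0.26 × 0.68 × 0.17 = 0.0071413
The unnormalized weights sum to 0.061324.
P(credential stuffing | evidence) = 0.00094517 / 0.061324 ≈ 0.015
P(supply-chain beacon | evidence) = 0.053238 / 0.061324 ≈ 0.868
P(port scan | evidence) = 0.0071413 / 0.061324 ≈ 0.116

0.015, 0.868, 0.116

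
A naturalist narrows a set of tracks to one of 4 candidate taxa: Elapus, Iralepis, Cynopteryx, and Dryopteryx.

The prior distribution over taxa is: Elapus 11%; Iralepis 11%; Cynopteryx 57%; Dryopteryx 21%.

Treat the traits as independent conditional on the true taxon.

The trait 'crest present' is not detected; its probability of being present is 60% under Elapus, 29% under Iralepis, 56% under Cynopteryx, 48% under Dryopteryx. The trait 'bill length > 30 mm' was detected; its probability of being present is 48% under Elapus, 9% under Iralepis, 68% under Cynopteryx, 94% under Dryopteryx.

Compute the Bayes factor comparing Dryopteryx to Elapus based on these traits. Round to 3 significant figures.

2.55

Take the product of per-trait likelihoods under each hypothesis (using 1 − P(present | H) for each absent trait), then divide.
  Dryopteryx: (1 − 0.48) × 0.94 = 0.4888
  Elapus: (1 − 0.60) × 0.48 = 0.192
Bayes factor = 0.4888 / 0.192 ≈ 2.55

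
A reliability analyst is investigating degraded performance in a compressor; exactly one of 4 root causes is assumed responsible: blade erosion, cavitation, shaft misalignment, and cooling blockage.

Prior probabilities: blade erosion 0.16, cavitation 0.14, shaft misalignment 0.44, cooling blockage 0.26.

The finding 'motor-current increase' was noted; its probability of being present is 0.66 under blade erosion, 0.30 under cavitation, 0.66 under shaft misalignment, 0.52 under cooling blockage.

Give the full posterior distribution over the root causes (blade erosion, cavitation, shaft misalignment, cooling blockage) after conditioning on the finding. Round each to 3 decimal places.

0.184, 0.073, 0.507, 0.236

For each hypothesis, the unnormalized posterior weight is prior × likelihood:
  blade erosion: 0.16 × 0.66 = 0.1056
  cavitation: 0.14 × 0.30 = 0.042
  shaft misalignment: 0.44 × 0.66 = 0.2904
  cooling blockage: 0.26 × 0.52 = 0.1352
The unnormalized weights sum to 0.5732.
P(blade erosion | evidence) = 0.1056 / 0.5732 ≈ 0.184
P(cavitation | evidence) = 0.042 / 0.5732 ≈ 0.073
P(shaft misalignment | evidence) = 0.2904 / 0.5732 ≈ 0.507
P(cooling blockage | evidence) = 0.1352 / 0.5732 ≈ 0.236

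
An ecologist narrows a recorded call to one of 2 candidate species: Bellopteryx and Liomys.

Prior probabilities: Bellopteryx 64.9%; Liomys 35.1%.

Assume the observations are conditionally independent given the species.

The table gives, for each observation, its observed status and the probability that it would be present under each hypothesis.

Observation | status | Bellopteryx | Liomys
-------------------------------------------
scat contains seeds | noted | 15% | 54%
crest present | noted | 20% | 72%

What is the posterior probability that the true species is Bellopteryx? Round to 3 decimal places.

For each hypothesis, the unnormalized posterior weight is prior × product of the observation likelihoods:
  Bellopteryx: 0.649 × 0.15 × 0.20 = 0.01947
  Liomys: 0.351 × 0.54 × 0.72 = 0.13647
The unnormalized weights sum to 0.15594.
P(Bellopteryx | evidence) = 0.01947 / 0.15594 ≈ 0.125.

0.125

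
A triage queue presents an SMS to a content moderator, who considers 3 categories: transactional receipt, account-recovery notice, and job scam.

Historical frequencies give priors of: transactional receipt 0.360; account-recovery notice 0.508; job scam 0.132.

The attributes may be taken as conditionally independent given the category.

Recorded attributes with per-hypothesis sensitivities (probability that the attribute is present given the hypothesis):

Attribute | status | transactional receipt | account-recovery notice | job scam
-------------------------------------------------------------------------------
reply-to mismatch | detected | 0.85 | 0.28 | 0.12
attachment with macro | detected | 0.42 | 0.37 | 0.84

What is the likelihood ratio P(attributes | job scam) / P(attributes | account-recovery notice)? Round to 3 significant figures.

The Bayes factor is the ratio of the joint likelihoods of the attribute pattern under the two hypotheses.
  job scam: 0.12 × 0.84 = 0.1008
  account-recovery notice: 0.28 × 0.37 = 0.1036
Bayes factor = 0.1008 / 0.1036 ≈ 0.973

0.973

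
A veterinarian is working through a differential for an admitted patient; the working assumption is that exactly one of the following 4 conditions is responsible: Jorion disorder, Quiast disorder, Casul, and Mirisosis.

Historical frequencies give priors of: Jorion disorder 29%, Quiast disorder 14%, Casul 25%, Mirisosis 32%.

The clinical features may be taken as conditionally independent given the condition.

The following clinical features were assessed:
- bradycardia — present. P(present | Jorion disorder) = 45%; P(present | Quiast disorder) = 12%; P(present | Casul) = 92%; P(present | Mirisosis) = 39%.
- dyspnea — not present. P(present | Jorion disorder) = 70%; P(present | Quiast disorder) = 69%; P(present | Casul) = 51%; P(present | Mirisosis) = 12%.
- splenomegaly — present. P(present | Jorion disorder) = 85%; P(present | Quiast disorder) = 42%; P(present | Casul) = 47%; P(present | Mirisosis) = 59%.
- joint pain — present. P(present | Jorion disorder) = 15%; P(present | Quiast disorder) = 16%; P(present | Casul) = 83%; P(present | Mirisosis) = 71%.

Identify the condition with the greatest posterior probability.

Mirisosis

Multiply each prior by the joint likelihood of the clinical feature pattern (using 1 − P(present | H) for each absent clinical feature):
  Jorion disorder: 0.29 × 0.45 × (1 − 0.70) × 0.85 × 0.15 = 0.0049916
  Quiast disorder: 0.14 × 0.12 × (1 − 0.69) × 0.42 × 0.16 = 0.00034998
  Casul: 0.25 × 0.92 × (1 − 0.51) × 0.47 × 0.83 = 0.043964
  Mirisosis: 0.32 × 0.39 × (1 − 0.12) × 0.59 × 0.71 = 0.046005
Normalizing constant Z = 0.0049916 + 0.00034998 + 0.043964 + 0.046005 = 0.095311.
P(Jorion disorder | evidence) ≈ 0.0049916 / 0.095311 ≈ 0.052
P(Quiast disorder | evidence) ≈ 0.00034998 / 0.095311 ≈ 0.004
P(Casul | evidence) ≈ 0.043964 / 0.095311 ≈ 0.461
P(Mirisosis | evidence) ≈ 0.046005 / 0.095311 ≈ 0.483
The largest is 0.483, so Mirisosis is most probable.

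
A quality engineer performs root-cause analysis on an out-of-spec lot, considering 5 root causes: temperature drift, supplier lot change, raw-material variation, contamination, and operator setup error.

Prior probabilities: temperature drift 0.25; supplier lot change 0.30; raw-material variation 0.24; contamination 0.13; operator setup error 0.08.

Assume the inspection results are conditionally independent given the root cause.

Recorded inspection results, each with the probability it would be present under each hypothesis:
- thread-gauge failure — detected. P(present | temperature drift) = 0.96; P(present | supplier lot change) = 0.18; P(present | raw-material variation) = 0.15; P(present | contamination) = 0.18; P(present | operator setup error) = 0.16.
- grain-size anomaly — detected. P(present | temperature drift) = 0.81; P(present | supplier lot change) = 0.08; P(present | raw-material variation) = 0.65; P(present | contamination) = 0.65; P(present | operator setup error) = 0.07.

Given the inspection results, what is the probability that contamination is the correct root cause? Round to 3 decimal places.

Multiply each prior by the joint likelihood of the inspection result pattern:
  temperature drift: 0.25 × 0.96 × 0.81 = 0.1944
  supplier lot change: 0.30 × 0.18 × 0.08 = 0.00432
  raw-material variation: 0.24 × 0.15 × 0.65 = 0.0234
  contamination: 0.13 × 0.18 × 0.65 = 0.01521
  operator setup error: 0.08 × 0.16 × 0.07 = 0.000896
The unnormalized weights sum to 0.23823.
P(contamination | evidence) = 0.01521 / 0.23823 ≈ 0.064.

0.064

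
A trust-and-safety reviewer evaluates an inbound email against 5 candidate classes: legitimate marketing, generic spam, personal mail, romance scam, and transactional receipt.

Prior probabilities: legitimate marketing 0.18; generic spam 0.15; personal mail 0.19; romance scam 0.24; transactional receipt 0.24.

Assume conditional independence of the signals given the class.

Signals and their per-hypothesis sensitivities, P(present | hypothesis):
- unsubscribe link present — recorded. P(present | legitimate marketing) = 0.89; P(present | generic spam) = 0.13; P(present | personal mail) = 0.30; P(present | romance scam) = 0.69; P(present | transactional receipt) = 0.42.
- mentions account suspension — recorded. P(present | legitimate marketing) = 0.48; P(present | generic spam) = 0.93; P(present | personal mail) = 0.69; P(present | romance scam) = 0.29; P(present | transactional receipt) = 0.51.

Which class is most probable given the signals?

legitimate marketing

For each hypothesis, the unnormalized posterior weight is prior × product of the signal likelihoods:
  legitimate marketing: 0.18 × 0.89 × 0.48 = 0.076896
  generic spam: 0.15 × 0.13 × 0.93 = 0.018135
  personal mail: 0.19 × 0.30 × 0.69 = 0.03933
  romance scam: 0.24 × 0.69 × 0.29 = 0.048024
  transactional receipt: 0.24 × 0.42 × 0.51 = 0.051408
Normalizing constant Z = 0.076896 + 0.018135 + 0.03933 + 0.048024 + 0.051408 = 0.23379.
P(legitimate marketing | evidence) ≈ 0.076896 / 0.23379 ≈ 0.329
P(generic spam | evidence) ≈ 0.018135 / 0.23379 ≈ 0.078
P(personal mail | evidence) ≈ 0.03933 / 0.23379 ≈ 0.168
P(romance scam | evidence) ≈ 0.048024 / 0.23379 ≈ 0.205
P(transactional receipt | evidence) ≈ 0.051408 / 0.23379 ≈ 0.220
The largest is 0.329, so legitimate marketing is most probable.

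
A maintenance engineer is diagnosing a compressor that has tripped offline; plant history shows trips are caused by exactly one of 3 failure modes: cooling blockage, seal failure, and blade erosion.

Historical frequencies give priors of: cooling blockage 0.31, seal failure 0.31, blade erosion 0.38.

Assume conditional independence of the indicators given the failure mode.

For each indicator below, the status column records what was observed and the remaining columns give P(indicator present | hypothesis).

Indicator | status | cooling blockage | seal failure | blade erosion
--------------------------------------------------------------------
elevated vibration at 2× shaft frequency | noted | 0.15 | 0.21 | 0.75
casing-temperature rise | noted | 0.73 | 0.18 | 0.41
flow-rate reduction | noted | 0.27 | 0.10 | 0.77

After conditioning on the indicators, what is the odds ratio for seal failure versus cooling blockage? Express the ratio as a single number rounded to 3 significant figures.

0.128

Unnormalized posterior weight (prior times the indicator likelihoods) for each of the two hypotheses:
  seal failure: 0.31 × 0.21 × 0.18 × 0.10 = 0.0011718
  cooling blockage: 0.31 × 0.15 × 0.73 × 0.27 = 0.0091652
Posterior odds = 0.0011718 / 0.0091652 ≈ 0.128.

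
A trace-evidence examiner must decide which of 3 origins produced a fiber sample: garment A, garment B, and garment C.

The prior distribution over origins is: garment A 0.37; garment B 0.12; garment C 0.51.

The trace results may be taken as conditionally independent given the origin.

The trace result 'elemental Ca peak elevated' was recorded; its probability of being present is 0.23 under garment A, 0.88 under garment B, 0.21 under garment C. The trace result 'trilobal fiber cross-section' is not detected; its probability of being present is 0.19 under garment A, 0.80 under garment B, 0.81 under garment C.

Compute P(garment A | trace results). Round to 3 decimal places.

0.624

By Bayes' rule with conditional independence, the unnormalized weight for each hypothesis is prior × ∏ likelihoods (using 1 − P(present | H) for each absent trace result):
  garment A: 0.37 × 0.23 × (1 − 0.19) = 0.068931
  garment B: 0.12 × 0.88 × (1 − 0.80) = 0.02112
  garment C: 0.51 × 0.21 × (1 − 0.81) = 0.020349
Normalizing constant Z = 0.068931 + 0.02112 + 0.020349 = 0.1104.
P(garment A | evidence) = 0.068931 / 0.1104 ≈ 0.624.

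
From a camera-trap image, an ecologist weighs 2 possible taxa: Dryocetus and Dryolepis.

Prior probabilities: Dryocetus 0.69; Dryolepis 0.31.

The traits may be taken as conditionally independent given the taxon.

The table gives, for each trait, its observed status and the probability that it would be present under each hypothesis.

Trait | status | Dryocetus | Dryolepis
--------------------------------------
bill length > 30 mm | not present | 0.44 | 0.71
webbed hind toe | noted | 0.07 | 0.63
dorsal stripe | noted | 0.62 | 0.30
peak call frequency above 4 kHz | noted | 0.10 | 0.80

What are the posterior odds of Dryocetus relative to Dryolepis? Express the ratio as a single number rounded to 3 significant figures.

0.123

The normalizing constant cancels in an odds ratio, so compute prior × likelihood for the two hypotheses only (using 1 − P(present | H) for each absent trait):
  Dryocetus: 0.69 × (1 − 0.44) × 0.07 × 0.62 × 0.10 = 0.001677
  Dryolepis: 0.31 × (1 − 0.71) × 0.63 × 0.30 × 0.80 = 0.013593
Odds(Dryocetus : Dryolepis) = 0.001677 / 0.013593 ≈ 0.123.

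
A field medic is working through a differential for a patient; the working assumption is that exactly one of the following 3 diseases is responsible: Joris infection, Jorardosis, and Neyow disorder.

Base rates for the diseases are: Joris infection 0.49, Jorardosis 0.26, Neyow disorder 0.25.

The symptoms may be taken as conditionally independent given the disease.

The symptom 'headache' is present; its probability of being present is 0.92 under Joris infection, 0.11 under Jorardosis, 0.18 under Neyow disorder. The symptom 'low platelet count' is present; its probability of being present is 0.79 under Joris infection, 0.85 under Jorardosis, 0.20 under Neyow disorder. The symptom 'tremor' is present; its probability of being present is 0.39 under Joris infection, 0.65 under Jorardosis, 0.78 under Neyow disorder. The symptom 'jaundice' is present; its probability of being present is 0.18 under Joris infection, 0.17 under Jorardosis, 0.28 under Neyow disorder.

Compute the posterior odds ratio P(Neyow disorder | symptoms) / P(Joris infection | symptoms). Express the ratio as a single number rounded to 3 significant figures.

The normalizing constant cancels in an odds ratio, so compute prior × likelihood for the two hypotheses only:
  Neyow disorder: 0.25 × 0.18 × 0.20 × 0.78 × 0.28 = 0.0019656
  Joris infection: 0.49 × 0.92 × 0.79 × 0.39 × 0.18 = 0.025
Posterior odds = 0.0019656 / 0.025 ≈ 0.0786.

0.0786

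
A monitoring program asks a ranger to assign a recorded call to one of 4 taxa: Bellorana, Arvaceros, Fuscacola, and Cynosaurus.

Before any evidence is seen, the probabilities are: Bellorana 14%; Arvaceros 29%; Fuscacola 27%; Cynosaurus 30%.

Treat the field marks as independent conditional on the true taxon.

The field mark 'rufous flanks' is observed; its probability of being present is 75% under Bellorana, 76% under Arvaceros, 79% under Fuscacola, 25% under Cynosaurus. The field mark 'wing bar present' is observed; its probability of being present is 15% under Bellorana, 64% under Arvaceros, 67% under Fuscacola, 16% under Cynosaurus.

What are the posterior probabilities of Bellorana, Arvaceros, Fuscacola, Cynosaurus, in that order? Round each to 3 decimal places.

0.051, 0.453, 0.458, 0.038

By Bayes' rule with conditional independence, the unnormalized weight for each hypothesis is prior × ∏ likelihoods:
  Bellorana: 0.14 × 0.75 × 0.15 = 0.01575
  Arvaceros: 0.29 × 0.76 × 0.64 = 0.14106
  Fuscacola: 0.27 × 0.79 × 0.67 = 0.14291
  Cynosaurus: 0.30 × 0.25 × 0.16 = 0.012
Marginal likelihood of the evidence = 0.31172.
P(Bellorana | evidence) = 0.01575 / 0.31172 ≈ 0.051
P(Arvaceros | evidence) = 0.14106 / 0.31172 ≈ 0.453
P(Fuscacola | evidence) = 0.14291 / 0.31172 ≈ 0.458
P(Cynosaurus | evidence) = 0.012 / 0.31172 ≈ 0.038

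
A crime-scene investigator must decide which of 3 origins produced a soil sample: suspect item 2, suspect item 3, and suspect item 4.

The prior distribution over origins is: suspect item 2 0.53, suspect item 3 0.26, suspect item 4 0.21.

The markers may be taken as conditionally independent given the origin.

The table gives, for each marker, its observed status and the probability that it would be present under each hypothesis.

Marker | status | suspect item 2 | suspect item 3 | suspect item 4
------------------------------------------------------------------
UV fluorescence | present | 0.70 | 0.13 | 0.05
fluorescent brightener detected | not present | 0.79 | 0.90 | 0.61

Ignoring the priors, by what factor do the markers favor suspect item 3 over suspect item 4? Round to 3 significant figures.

Joint likelihood of the marker pattern under each hypothesis (using 1 − P(present | H) for each absent marker):
  suspect item 3: 0.13 × (1 − 0.90) = 0.013
  suspect item 4: 0.05 × (1 − 0.61) = 0.0195
Bayes factor = 0.013 / 0.0195 ≈ 0.667

0.667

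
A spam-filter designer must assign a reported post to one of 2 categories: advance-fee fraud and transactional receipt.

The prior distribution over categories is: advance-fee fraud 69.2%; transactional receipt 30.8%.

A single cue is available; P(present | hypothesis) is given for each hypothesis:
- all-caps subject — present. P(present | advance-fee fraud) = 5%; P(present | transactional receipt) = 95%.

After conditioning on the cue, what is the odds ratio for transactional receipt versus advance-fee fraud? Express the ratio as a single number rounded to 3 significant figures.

8.46

The normalizing constant cancels in an odds ratio, so compute prior × likelihood for the two hypotheses only:
  transactional receipt: 0.308 × 0.95 = 0.2926
  advance-fee fraud: 0.692 × 0.05 = 0.0346
Odds(transactional receipt : advance-fee fraud) = 0.2926 / 0.0346 ≈ 8.46.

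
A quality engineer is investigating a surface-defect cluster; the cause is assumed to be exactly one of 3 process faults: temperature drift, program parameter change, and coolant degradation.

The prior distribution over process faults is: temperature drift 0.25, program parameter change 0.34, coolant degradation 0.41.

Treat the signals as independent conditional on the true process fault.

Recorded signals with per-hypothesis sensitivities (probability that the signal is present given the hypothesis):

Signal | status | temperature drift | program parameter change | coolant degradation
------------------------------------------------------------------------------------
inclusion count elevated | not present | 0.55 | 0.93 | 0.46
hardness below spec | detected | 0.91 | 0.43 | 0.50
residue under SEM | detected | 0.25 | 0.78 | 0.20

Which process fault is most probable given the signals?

For each hypothesis, the unnormalized posterior weight is prior × product of the signal likelihoods (using 1 − P(present | H) for each absent signal):
  temperature drift: 0.25 × (1 − 0.55) × 0.91 × 0.25 = 0.025594
  program parameter change: 0.34 × (1 − 0.93) × 0.43 × 0.78 = 0.0079825
  coolant degradation: 0.41 × (1 − 0.46) × 0.50 × 0.20 = 0.02214
The unnormalized weights sum to 0.055716.
P(temperature drift | evidence) ≈ 0.025594 / 0.055716 ≈ 0.459
P(program parameter change | evidence) ≈ 0.0079825 / 0.055716 ≈ 0.143
P(coolant degradation | evidence) ≈ 0.02214 / 0.055716 ≈ 0.397
The largest is 0.459, so temperature drift is most probable.

temperature drift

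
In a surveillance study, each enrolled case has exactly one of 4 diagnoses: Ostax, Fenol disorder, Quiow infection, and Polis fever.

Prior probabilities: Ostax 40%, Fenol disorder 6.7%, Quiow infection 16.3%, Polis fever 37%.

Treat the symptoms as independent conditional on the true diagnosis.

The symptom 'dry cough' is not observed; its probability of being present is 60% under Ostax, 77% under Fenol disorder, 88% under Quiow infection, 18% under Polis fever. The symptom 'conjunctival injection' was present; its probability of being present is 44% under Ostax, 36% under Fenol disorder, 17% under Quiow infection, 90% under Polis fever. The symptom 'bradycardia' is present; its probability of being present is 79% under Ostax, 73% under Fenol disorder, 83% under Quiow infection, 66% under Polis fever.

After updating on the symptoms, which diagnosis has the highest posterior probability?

Polis fever

For each hypothesis, the unnormalized posterior weight is prior × product of the symptom likelihoods (using 1 − P(present | H) for each absent symptom):
  Ostax: 0.400 × (1 − 0.60) × 0.44 × 0.79 = 0.055616
  Fenol disorder: 0.067 × (1 − 0.77) × 0.36 × 0.73 = 0.0040497
  Quiow infection: 0.163 × (1 − 0.88) × 0.17 × 0.83 = 0.0027599
  Polis fever: 0.370 × (1 − 0.18) × 0.90 × 0.66 = 0.18022
Marginal likelihood of the evidence = 0.24265.
P(Ostax | evidence) ≈ 0.055616 / 0.24265 ≈ 0.229
P(Fenol disorder | evidence) ≈ 0.0040497 / 0.24265 ≈ 0.017
P(Quiow infection | evidence) ≈ 0.0027599 / 0.24265 ≈ 0.011
P(Polis fever | evidence) ≈ 0.18022 / 0.24265 ≈ 0.743
The largest is 0.743, so Polis fever is most probable.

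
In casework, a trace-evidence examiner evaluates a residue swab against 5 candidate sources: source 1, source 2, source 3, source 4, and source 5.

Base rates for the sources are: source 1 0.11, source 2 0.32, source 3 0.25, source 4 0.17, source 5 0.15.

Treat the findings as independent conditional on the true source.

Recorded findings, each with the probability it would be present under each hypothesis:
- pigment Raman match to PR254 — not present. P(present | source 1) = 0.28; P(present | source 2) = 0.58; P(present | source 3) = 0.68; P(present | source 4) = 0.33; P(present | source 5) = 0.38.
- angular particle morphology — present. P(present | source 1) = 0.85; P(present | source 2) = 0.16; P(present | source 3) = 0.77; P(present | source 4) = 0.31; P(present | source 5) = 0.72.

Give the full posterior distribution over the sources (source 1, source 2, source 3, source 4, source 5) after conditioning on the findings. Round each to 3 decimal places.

By Bayes' rule with conditional independence, the unnormalized weight for each hypothesis is prior × ∏ likelihoods (using 1 − P(present | H) for each absent finding):
  source 1: 0.11 × (1 − 0.28) × 0.85 = 0.06732
  source 2: 0.32 × (1 − 0.58) × 0.16 = 0.021504
  source 3: 0.25 × (1 − 0.68) × 0.77 = 0.0616
  source 4: 0.17 × (1 − 0.33) × 0.31 = 0.035309
  source 5: 0.15 × (1 − 0.38) × 0.72 = 0.06696
Marginal likelihood of the evidence = 0.25269.
P(source 1 | evidence) = 0.06732 / 0.25269 ≈ 0.266
P(source 2 | evidence) = 0.021504 / 0.25269 ≈ 0.085
P(source 3 | evidence) = 0.0616 / 0.25269 ≈ 0.244
P(source 4 | evidence) = 0.035309 / 0.25269 ≈ 0.140
P(source 5 | evidence) = 0.06696 / 0.25269 ≈ 0.265

0.266, 0.085, 0.244, 0.140, 0.265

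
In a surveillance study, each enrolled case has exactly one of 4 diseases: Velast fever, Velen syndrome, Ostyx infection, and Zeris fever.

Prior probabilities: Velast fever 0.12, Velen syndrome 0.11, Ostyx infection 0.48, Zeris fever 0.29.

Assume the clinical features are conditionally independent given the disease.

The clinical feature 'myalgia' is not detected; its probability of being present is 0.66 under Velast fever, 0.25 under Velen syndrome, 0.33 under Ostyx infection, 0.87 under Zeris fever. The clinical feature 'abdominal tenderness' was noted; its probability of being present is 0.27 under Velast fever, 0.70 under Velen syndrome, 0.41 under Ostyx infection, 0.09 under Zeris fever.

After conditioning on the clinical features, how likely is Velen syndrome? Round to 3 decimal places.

0.283

Multiply each prior by the joint likelihood of the clinical feature pattern (using 1 − P(present | H) for each absent clinical feature):
  Velast fever: 0.12 × (1 − 0.66) × 0.27 = 0.011016
  Velen syndrome: 0.11 × (1 − 0.25) × 0.70 = 0.05775
  Ostyx infection: 0.48 × (1 − 0.33) × 0.41 = 0.13186
  Zeris fever: 0.29 × (1 − 0.87) × 0.09 = 0.003393
Normalizing constant Z = 0.011016 + 0.05775 + 0.13186 + 0.003393 = 0.20401.
P(Velen syndrome | evidence) = 0.05775 / 0.20401 ≈ 0.283.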